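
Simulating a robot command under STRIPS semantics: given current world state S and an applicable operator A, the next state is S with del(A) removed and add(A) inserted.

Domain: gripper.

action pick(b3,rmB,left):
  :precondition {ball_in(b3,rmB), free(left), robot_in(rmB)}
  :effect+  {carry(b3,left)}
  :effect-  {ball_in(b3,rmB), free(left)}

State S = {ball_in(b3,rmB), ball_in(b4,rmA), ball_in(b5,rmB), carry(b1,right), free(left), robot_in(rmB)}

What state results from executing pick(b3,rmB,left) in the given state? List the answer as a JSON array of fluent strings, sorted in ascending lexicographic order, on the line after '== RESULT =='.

Progress:
  pre ⊆ S: {ball_in(b3,rmB), free(left), robot_in(rmB)} ⊆ S  — applicable
  S \ del = {ball_in(b4,rmA), ball_in(b5,rmB), carry(b1,right), robot_in(rmB)}
  ∪ add   = {ball_in(b4,rmA), ball_in(b5,rmB), carry(b1,right), carry(b3,left), robot_in(rmB)}

== RESULT ==
["ball_in(b4,rmA)", "ball_in(b5,rmB)", "carry(b1,right)", "carry(b3,left)", "robot_in(rmB)"]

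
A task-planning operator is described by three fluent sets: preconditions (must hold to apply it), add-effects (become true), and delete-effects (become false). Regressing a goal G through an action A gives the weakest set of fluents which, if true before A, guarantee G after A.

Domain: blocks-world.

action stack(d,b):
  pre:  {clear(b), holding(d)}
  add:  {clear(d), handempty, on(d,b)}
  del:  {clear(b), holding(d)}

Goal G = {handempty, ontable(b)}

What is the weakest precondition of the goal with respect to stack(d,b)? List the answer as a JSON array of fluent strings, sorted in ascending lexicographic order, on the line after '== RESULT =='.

Compute (G \ add) ∪ pre:
  G ∩ del = {}  (empty — regression defined)
  G \ add = {handempty, ontable(b)} \ {clear(d), handempty, on(d,b)} = {ontable(b)}
  ∪ pre   = {ontable(b)} ∪ {clear(b), holding(d)}
          = {clear(b), holding(d), ontable(b)}

== RESULT ==
["clear(b)", "holding(d)", "ontable(b)"]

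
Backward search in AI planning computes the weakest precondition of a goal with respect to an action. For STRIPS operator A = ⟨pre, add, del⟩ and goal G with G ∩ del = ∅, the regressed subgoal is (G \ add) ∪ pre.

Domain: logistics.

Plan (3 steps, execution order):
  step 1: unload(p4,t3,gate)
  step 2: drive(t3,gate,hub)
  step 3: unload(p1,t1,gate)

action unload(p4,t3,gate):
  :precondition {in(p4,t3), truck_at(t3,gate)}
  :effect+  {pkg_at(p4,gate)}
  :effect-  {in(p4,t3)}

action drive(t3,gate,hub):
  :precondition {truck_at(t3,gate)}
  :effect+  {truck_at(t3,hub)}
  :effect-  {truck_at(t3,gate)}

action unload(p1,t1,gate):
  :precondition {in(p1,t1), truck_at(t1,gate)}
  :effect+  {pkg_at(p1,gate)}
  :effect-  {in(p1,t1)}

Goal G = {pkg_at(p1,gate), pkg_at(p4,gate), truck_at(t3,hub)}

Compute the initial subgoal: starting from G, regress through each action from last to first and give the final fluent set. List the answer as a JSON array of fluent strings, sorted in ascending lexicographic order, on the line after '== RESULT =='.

Work backward from the goal:
  through step 3 (unload(p1,t1,gate)): drop {pkg_at(p1,gate)}, keep {pkg_at(p4,gate), truck_at(t3,hub)}, require {in(p1,t1), truck_at(t1,gate)}
    → {in(p1,t1), pkg_at(p4,gate), truck_at(t1,gate), truck_at(t3,hub)}
  through step 2 (drive(t3,gate,hub)): drop {truck_at(t3,hub)}, keep {in(p1,t1), pkg_at(p4,gate), truck_at(t1,gate)}, require {truck_at(t3,gate)}
    → {in(p1,t1), pkg_at(p4,gate), truck_at(t1,gate), truck_at(t3,gate)}
  through step 1 (unload(p4,t3,gate)): drop {pkg_at(p4,gate)}, keep {in(p1,t1), truck_at(t1,gate), truck_at(t3,gate)}, require {in(p4,t3), truck_at(t3,gate)}
    → {in(p1,t1), in(p4,t3), truck_at(t1,gate), truck_at(t3,gate)}

== RESULT ==
["in(p1,t1)", "in(p4,t3)", "truck_at(t1,gate)", "truck_at(t3,gate)"]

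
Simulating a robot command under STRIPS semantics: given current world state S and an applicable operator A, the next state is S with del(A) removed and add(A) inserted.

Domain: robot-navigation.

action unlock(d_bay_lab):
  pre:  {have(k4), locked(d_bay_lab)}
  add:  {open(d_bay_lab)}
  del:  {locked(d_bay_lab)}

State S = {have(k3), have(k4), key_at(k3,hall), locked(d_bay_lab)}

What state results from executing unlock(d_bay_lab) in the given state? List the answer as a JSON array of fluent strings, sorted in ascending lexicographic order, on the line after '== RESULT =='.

Compute (S \ del) ∪ add:
  pre ⊆ S: {have(k4), locked(d_bay_lab)} ⊆ S  — applicable
  S \ del = {have(k3), have(k4), key_at(k3,hall)}
  ∪ add   = {have(k3), have(k4), key_at(k3,hall), open(d_bay_lab)}

== RESULT ==
["have(k3)", "have(k4)", "key_at(k3,hall)", "open(d_bay_lab)"]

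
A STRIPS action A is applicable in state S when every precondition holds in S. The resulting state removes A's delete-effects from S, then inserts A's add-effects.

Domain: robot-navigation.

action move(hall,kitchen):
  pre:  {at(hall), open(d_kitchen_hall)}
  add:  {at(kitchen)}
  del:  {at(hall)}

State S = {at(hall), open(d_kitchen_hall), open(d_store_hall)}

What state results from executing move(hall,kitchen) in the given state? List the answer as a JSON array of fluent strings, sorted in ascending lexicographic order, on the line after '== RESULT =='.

Compute (S \ del) ∪ add:
  pre ⊆ S: {at(hall), open(d_kitchen_hall)} ⊆ S  — applicable
  S \ del = {open(d_kitchen_hall), open(d_store_hall)}
  ∪ add   = {at(kitchen), open(d_kitchen_hall), open(d_store_hall)}

== RESULT ==
["at(kitchen)", "open(d_kitchen_hall)", "open(d_store_hall)"]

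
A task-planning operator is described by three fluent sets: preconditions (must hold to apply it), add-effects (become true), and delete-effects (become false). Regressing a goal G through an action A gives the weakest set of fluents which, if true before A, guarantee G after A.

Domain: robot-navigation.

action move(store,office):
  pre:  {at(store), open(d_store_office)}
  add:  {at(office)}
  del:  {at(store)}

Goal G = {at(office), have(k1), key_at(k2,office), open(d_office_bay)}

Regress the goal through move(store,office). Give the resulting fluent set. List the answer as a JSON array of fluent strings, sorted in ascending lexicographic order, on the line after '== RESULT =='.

Regress:
  G ∩ del = {}  (empty — regression defined)
  G \ add = {at(office), have(k1), key_at(k2,office), open(d_office_bay)} \ {at(office)} = {have(k1), key_at(k2,office), open(d_office_bay)}
  ∪ pre   = {have(k1), key_at(k2,office), open(d_office_bay)} ∪ {at(store), open(d_store_office)}
          = {at(store), have(k1), key_at(k2,office), open(d_office_bay), open(d_store_office)}

== RESULT ==
["at(store)", "have(k1)", "key_at(k2,office)", "open(d_office_bay)", "open(d_store_office)"]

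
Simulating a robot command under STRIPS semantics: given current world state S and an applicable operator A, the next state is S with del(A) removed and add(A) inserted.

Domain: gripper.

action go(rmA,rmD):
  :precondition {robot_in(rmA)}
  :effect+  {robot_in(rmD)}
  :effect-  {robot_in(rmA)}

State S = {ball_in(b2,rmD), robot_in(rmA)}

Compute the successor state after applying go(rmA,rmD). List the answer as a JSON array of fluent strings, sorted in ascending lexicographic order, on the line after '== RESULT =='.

Progress:
  pre ⊆ S: {robot_in(rmA)} ⊆ S  — applicable
  S \ del = {ball_in(b2,rmD)}
  ∪ add   = {ball_in(b2,rmD), robot_in(rmD)}

== RESULT ==
["ball_in(b2,rmD)", "robot_in(rmD)"]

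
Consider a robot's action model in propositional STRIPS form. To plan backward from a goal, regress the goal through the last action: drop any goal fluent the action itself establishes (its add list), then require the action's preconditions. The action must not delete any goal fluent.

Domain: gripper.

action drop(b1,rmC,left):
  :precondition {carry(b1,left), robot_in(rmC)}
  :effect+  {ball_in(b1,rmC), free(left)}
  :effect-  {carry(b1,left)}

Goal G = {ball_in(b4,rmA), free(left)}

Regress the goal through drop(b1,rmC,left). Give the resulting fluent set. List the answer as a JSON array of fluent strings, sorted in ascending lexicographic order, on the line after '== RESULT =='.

Compute (G \ add) ∪ pre:
  G ∩ del = {}  (empty — regression defined)
  G \ add = {ball_in(b4,rmA), free(left)} \ {ball_in(b1,rmC), free(left)} = {ball_in(b4,rmA)}
  ∪ pre   = {ball_in(b4,rmA)} ∪ {carry(b1,left), robot_in(rmC)}
          = {ball_in(b4,rmA), carry(b1,left), robot_in(rmC)}

== RESULT ==
["ball_in(b4,rmA)", "carry(b1,left)", "robot_in(rmC)"]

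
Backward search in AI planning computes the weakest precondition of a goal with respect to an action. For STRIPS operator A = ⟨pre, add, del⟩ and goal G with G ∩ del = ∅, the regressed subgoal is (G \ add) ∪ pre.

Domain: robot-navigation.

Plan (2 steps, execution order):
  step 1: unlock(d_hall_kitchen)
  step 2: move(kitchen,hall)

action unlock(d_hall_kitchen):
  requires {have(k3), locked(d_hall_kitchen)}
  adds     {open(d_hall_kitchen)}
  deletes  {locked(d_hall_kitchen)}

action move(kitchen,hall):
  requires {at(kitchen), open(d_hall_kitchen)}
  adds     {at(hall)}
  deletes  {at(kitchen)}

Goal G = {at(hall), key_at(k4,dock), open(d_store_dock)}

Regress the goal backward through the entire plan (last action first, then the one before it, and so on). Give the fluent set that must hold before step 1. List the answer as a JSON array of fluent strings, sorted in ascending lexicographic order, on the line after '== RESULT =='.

Regress step by step:
  through step 2 (move(kitchen,hall)): drop {at(hall)}, keep {key_at(k4,dock), open(d_store_dock)}, require {at(kitchen), open(d_hall_kitchen)}
    → {at(kitchen), key_at(k4,dock), open(d_hall_kitchen), open(d_store_dock)}
  through step 1 (unlock(d_hall_kitchen)): drop {open(d_hall_kitchen)}, keep {at(kitchen), key_at(k4,dock), open(d_store_dock)}, require {have(k3), locked(d_hall_kitchen)}
    → {at(kitchen), have(k3), key_at(k4,dock), locked(d_hall_kitchen), open(d_store_dock)}

== RESULT ==
["at(kitchen)", "have(k3)", "key_at(k4,dock)", "locked(d_hall_kitchen)", "open(d_store_dock)"]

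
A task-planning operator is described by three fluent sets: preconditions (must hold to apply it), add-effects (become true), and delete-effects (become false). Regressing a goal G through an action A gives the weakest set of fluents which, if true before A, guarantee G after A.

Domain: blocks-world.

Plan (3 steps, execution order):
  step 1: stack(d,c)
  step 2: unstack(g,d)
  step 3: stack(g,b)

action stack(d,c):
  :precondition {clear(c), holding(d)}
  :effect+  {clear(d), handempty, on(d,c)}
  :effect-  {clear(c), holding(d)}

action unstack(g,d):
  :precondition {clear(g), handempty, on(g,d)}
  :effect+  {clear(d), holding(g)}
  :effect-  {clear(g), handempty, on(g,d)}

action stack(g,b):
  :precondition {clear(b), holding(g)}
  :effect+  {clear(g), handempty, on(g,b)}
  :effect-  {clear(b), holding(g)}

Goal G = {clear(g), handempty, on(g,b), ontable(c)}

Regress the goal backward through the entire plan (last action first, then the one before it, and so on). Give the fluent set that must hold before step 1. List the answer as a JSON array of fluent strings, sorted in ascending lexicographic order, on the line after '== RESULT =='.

Regress step by step:
  through step 3 (stack(g,b)): drop {clear(g), handempty, on(g,b)}, keep {ontable(c)}, require {clear(b), holding(g)}
    → {clear(b), holding(g), ontable(c)}
  through step 2 (unstack(g,d)): drop {holding(g)}, keep {clear(b), ontable(c)}, require {clear(g), handempty, on(g,d)}
    → {clear(b), clear(g), handempty, on(g,d), ontable(c)}
  through step 1 (stack(d,c)): drop {handempty}, keep {clear(b), clear(g), on(g,d), ontable(c)}, require {clear(c), holding(d)}
    → {clear(b), clear(c), clear(g), holding(d), on(g,d), ontable(c)}

== RESULT ==
["clear(b)", "clear(c)", "clear(g)", "holding(d)", "on(g,d)", "ontable(c)"]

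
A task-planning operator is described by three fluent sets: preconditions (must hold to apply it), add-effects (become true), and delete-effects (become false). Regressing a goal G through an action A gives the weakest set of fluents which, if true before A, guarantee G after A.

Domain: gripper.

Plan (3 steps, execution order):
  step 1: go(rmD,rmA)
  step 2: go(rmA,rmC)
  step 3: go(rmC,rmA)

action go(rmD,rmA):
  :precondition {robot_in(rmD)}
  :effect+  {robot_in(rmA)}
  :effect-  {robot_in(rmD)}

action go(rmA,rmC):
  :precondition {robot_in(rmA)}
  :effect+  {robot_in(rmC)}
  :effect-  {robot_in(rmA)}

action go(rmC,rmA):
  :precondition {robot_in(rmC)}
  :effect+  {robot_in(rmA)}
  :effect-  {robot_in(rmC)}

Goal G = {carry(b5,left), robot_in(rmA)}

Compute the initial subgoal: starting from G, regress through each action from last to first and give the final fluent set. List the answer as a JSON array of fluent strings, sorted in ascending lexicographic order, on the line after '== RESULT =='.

Work backward from the goal:
  through step 3 (go(rmC,rmA)): drop {robot_in(rmA)}, keep {carry(b5,left)}, require {robot_in(rmC)}
    → {carry(b5,left), robot_in(rmC)}
  through step 2 (go(rmA,rmC)): drop {robot_in(rmC)}, keep {carry(b5,left)}, require {robot_in(rmA)}
    → {carry(b5,left), robot_in(rmA)}
  through step 1 (go(rmD,rmA)): drop {robot_in(rmA)}, keep {carry(b5,left)}, require {robot_in(rmD)}
    → {carry(b5,left), robot_in(rmD)}

== RESULT ==
["carry(b5,left)", "robot_in(rmD)"]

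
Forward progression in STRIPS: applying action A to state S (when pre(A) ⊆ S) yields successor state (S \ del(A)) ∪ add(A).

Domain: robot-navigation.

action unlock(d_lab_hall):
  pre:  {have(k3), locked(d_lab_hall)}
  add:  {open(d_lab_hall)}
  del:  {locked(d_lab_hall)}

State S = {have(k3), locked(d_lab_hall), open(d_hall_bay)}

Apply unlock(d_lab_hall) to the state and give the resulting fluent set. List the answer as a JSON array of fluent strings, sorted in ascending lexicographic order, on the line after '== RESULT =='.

Compute (S \ del) ∪ add:
  pre ⊆ S: {have(k3), locked(d_lab_hall)} ⊆ S  — applicable
  S \ del = {have(k3), open(d_hall_bay)}
  ∪ add   = {have(k3), open(d_hall_bay), open(d_lab_hall)}

== RESULT ==
["have(k3)", "open(d_hall_bay)", "open(d_lab_hall)"]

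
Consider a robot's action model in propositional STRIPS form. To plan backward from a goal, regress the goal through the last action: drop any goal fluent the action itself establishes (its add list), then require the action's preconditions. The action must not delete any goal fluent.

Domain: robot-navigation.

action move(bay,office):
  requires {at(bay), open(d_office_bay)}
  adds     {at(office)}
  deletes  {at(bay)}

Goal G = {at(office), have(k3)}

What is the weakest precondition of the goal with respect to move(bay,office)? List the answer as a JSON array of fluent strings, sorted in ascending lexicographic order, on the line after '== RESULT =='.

Compute (G \ add) ∪ pre:
  G ∩ del = {}  (empty — regression defined)
  G \ add = {at(office), have(k3)} \ {at(office)} = {have(k3)}
  ∪ pre   = {have(k3)} ∪ {at(bay), open(d_office_bay)}
          = {at(bay), have(k3), open(d_office_bay)}

== RESULT ==
["at(bay)", "have(k3)", "open(d_office_bay)"]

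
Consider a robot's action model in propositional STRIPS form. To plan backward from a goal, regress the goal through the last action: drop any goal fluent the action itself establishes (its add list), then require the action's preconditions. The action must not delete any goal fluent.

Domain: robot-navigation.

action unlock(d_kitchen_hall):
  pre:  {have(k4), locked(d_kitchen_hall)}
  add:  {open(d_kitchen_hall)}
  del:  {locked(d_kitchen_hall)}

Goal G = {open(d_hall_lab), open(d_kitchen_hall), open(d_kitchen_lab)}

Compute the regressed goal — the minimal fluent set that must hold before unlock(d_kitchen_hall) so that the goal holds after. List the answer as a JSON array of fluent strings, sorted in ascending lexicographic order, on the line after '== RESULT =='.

Regress:
  G ∩ del = {}  (empty — regression defined)
  G \ add = {open(d_hall_lab), open(d_kitchen_hall), open(d_kitchen_lab)} \ {open(d_kitchen_hall)} = {open(d_hall_lab), open(d_kitchen_lab)}
  ∪ pre   = {open(d_hall_lab), open(d_kitchen_lab)} ∪ {have(k4), locked(d_kitchen_hall)}
          = {have(k4), locked(d_kitchen_hall), open(d_hall_lab), open(d_kitchen_lab)}

== RESULT ==
["have(k4)", "locked(d_kitchen_hall)", "open(d_hall_lab)", "open(d_kitchen_lab)"]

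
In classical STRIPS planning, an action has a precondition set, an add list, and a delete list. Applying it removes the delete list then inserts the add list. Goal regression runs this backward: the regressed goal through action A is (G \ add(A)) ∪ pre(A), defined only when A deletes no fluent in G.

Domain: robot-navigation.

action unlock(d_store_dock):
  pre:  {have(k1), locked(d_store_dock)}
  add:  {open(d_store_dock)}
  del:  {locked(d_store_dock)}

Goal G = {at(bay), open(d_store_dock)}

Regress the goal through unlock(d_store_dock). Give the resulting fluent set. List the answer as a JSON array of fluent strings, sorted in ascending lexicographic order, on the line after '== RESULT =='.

Regress:
  G ∩ del = {}  (empty — regression defined)
  G \ add = {at(bay), open(d_store_dock)} \ {open(d_store_dock)} = {at(bay)}
  ∪ pre   = {at(bay)} ∪ {have(k1), locked(d_store_dock)}
          = {at(bay), have(k1), locked(d_store_dock)}

== RESULT ==
["at(bay)", "have(k1)", "locked(d_store_dock)"]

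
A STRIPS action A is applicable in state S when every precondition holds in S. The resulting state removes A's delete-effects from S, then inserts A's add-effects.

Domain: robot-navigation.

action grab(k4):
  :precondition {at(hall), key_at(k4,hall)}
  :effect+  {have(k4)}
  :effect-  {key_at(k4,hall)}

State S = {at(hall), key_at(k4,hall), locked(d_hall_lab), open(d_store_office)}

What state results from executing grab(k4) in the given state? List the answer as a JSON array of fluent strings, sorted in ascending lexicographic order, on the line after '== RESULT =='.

Compute (S \ del) ∪ add:
  pre ⊆ S: {at(hall), key_at(k4,hall)} ⊆ S  — applicable
  S \ del = {at(hall), locked(d_hall_lab), open(d_store_office)}
  ∪ add   = {at(hall), have(k4), locked(d_hall_lab), open(d_store_office)}

== RESULT ==
["at(hall)", "have(k4)", "locked(d_hall_lab)", "open(d_store_office)"]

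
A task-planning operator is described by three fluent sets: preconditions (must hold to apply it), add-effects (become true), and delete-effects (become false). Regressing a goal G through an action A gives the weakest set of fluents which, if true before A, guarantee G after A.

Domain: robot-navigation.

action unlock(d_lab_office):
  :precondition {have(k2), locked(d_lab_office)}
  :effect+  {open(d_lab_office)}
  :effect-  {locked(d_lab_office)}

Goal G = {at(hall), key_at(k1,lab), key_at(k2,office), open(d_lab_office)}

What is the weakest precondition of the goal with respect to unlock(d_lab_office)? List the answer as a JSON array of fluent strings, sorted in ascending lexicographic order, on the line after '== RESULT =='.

Regress:
  G ∩ del = {}  (empty — regression defined)
  G \ add = {at(hall), key_at(k1,lab), key_at(k2,office), open(d_lab_office)} \ {open(d_lab_office)} = {at(hall), key_at(k1,lab), key_at(k2,office)}
  ∪ pre   = {at(hall), key_at(k1,lab), key_at(k2,office)} ∪ {have(k2), locked(d_lab_office)}
          = {at(hall), have(k2), key_at(k1,lab), key_at(k2,office), locked(d_lab_office)}

== RESULT ==
["at(hall)", "have(k2)", "key_at(k1,lab)", "key_at(k2,office)", "locked(d_lab_office)"]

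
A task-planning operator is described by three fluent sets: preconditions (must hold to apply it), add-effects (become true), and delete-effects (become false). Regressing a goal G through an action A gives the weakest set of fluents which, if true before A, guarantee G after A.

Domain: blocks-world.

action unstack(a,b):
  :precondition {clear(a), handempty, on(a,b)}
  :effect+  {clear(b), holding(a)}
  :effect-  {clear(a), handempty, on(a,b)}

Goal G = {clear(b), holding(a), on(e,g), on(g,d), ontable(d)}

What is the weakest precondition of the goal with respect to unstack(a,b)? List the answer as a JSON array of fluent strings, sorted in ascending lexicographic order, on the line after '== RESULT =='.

Compute (G \ add) ∪ pre:
  G ∩ del = {}  (empty — regression defined)
  G \ add = {clear(b), holding(a), on(e,g), on(g,d), ontable(d)} \ {clear(b), holding(a)} = {on(e,g), on(g,d), ontable(d)}
  ∪ pre   = {on(e,g), on(g,d), ontable(d)} ∪ {clear(a), handempty, on(a,b)}
          = {clear(a), handempty, on(a,b), on(e,g), on(g,d), ontable(d)}

== RESULT ==
["clear(a)", "handempty", "on(a,b)", "on(e,g)", "on(g,d)", "ontable(d)"]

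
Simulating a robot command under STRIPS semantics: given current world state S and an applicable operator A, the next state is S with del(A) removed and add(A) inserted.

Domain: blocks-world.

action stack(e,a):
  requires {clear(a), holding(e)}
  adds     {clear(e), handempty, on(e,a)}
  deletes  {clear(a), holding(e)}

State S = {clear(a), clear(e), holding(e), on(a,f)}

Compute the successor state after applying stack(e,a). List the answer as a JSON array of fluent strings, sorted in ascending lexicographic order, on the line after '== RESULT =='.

Compute (S \ del) ∪ add:
  pre ⊆ S: {clear(a), holding(e)} ⊆ S  — applicable
  S \ del = {clear(e), on(a,f)}
  ∪ add   = {clear(e), handempty, on(a,f), on(e,a)}

== RESULT ==
["clear(e)", "handempty", "on(a,f)", "on(e,a)"]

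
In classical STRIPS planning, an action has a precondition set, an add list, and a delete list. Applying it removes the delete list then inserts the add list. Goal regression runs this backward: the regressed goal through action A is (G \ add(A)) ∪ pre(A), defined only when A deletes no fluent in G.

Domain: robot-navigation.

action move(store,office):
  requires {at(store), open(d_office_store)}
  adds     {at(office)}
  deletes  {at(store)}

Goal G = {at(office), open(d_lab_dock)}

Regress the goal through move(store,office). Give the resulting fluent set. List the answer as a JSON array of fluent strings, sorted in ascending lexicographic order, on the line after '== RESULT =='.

Compute (G \ add) ∪ pre:
  G ∩ del = {}  (empty — regression defined)
  G \ add = {at(office), open(d_lab_dock)} \ {at(office)} = {open(d_lab_dock)}
  ∪ pre   = {open(d_lab_dock)} ∪ {at(store), open(d_office_store)}
          = {at(store), open(d_lab_dock), open(d_office_store)}

== RESULT ==
["at(store)", "open(d_lab_dock)", "open(d_office_store)"]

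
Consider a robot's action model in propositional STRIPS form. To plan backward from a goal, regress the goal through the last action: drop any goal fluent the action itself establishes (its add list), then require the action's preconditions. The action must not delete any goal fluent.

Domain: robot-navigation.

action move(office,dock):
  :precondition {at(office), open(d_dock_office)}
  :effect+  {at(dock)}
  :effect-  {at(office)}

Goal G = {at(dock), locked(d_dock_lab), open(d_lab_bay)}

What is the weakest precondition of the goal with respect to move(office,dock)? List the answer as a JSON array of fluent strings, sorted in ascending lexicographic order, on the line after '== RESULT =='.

Regress:
  G ∩ del = {}  (empty — regression defined)
  G \ add = {at(dock), locked(d_dock_lab), open(d_lab_bay)} \ {at(dock)} = {locked(d_dock_lab), open(d_lab_bay)}
  ∪ pre   = {locked(d_dock_lab), open(d_lab_bay)} ∪ {at(office), open(d_dock_office)}
          = {at(office), locked(d_dock_lab), open(d_dock_office), open(d_lab_bay)}

== RESULT ==
["at(office)", "locked(d_dock_lab)", "open(d_dock_office)", "open(d_lab_bay)"]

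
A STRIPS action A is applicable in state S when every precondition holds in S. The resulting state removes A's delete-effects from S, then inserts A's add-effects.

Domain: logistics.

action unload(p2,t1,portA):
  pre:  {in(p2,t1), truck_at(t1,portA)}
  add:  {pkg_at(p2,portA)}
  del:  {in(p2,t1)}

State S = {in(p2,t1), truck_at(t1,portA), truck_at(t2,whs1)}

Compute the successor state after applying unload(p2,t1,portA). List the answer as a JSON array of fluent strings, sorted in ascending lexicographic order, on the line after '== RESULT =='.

Compute (S \ del) ∪ add:
  pre ⊆ S: {in(p2,t1), truck_at(t1,portA)} ⊆ S  — applicable
  S \ del = {truck_at(t1,portA), truck_at(t2,whs1)}
  ∪ add   = {pkg_at(p2,portA), truck_at(t1,portA), truck_at(t2,whs1)}

== RESULT ==
["pkg_at(p2,portA)", "truck_at(t1,portA)", "truck_at(t2,whs1)"]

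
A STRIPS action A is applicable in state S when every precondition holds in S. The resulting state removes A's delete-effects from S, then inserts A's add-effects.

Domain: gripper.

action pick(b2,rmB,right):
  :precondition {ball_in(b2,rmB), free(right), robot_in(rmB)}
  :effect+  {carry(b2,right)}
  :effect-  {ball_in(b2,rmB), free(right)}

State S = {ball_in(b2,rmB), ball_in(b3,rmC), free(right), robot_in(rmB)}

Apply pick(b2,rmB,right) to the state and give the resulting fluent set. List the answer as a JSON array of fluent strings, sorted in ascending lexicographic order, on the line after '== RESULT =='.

Compute (S \ del) ∪ add:
  pre ⊆ S: {ball_in(b2,rmB), free(right), robot_in(rmB)} ⊆ S  — applicable
  S \ del = {ball_in(b3,rmC), robot_in(rmB)}
  ∪ add   = {ball_in(b3,rmC), carry(b2,right), robot_in(rmB)}

== RESULT ==
["ball_in(b3,rmC)", "carry(b2,right)", "robot_in(rmB)"]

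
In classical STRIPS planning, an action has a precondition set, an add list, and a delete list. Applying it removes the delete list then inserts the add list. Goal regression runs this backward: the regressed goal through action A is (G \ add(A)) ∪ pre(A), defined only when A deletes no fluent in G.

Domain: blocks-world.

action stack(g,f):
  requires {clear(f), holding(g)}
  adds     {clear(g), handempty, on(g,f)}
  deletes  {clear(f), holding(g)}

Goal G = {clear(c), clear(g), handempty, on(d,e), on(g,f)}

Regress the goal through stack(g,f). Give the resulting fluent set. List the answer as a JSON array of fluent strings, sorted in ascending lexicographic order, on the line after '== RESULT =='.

Compute (G \ add) ∪ pre:
  G ∩ del = {}  (empty — regression defined)
  G \ add = {clear(c), clear(g), handempty, on(d,e), on(g,f)} \ {clear(g), handempty, on(g,f)} = {clear(c), on(d,e)}
  ∪ pre   = {clear(c), on(d,e)} ∪ {clear(f), holding(g)}
          = {clear(c), clear(f), holding(g), on(d,e)}

== RESULT ==
["clear(c)", "clear(f)", "holding(g)", "on(d,e)"]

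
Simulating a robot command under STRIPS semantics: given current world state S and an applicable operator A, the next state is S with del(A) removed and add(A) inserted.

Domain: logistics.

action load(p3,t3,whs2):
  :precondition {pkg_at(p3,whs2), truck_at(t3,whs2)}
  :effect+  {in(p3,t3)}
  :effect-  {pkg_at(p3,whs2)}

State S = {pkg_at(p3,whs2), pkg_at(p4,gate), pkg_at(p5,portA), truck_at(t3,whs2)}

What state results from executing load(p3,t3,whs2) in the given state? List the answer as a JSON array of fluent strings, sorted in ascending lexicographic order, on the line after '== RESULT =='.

Compute (S \ del) ∪ add:
  pre ⊆ S: {pkg_at(p3,whs2), truck_at(t3,whs2)} ⊆ S  — applicable
  S \ del = {pkg_at(p4,gate), pkg_at(p5,portA), truck_at(t3,whs2)}
  ∪ add   = {in(p3,t3), pkg_at(p4,gate), pkg_at(p5,portA), truck_at(t3,whs2)}

== RESULT ==
["in(p3,t3)", "pkg_at(p4,gate)", "pkg_at(p5,portA)", "truck_at(t3,whs2)"]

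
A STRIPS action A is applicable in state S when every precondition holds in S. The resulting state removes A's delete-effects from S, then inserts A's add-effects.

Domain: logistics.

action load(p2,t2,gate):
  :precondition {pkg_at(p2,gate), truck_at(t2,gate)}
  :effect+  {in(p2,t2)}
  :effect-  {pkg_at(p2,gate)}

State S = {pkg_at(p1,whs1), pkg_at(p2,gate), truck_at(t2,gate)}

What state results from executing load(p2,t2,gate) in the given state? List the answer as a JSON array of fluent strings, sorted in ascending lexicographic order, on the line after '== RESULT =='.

Progress:
  pre ⊆ S: {pkg_at(p2,gate), truck_at(t2,gate)} ⊆ S  — applicable
  S \ del = {pkg_at(p1,whs1), truck_at(t2,gate)}
  ∪ add   = {in(p2,t2), pkg_at(p1,whs1), truck_at(t2,gate)}

== RESULT ==
["in(p2,t2)", "pkg_at(p1,whs1)", "truck_at(t2,gate)"]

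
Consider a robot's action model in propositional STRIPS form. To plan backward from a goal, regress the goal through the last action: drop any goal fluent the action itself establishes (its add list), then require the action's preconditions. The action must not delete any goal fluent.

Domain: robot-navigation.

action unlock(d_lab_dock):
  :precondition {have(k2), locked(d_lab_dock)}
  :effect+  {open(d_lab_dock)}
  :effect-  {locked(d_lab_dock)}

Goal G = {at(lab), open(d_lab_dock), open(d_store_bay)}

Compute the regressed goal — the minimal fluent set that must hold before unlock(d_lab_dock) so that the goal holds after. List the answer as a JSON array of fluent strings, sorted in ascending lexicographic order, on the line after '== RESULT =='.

Compute (G \ add) ∪ pre:
  G ∩ del = {}  (empty — regression defined)
  G \ add = {at(lab), open(d_lab_dock), open(d_store_bay)} \ {open(d_lab_dock)} = {at(lab), open(d_store_bay)}
  ∪ pre   = {at(lab), open(d_store_bay)} ∪ {have(k2), locked(d_lab_dock)}
          = {at(lab), have(k2), locked(d_lab_dock), open(d_store_bay)}

== RESULT ==
["at(lab)", "have(k2)", "locked(d_lab_dock)", "open(d_store_bay)"]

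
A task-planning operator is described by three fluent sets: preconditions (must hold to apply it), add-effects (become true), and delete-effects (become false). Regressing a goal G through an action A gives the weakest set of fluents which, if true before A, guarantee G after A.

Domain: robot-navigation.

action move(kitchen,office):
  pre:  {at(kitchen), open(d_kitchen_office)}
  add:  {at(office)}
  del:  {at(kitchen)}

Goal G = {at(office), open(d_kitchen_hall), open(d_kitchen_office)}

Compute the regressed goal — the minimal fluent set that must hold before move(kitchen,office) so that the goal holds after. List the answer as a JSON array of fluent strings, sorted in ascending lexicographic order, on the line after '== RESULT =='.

Regress:
  G ∩ del = {}  (empty — regression defined)
  G \ add = {at(office), open(d_kitchen_hall), open(d_kitchen_office)} \ {at(office)} = {open(d_kitchen_hall), open(d_kitchen_office)}
  ∪ pre   = {open(d_kitchen_hall), open(d_kitchen_office)} ∪ {at(kitchen), open(d_kitchen_office)}
          = {at(kitchen), open(d_kitchen_hall), open(d_kitchen_office)}

== RESULT ==
["at(kitchen)", "open(d_kitchen_hall)", "open(d_kitchen_office)"]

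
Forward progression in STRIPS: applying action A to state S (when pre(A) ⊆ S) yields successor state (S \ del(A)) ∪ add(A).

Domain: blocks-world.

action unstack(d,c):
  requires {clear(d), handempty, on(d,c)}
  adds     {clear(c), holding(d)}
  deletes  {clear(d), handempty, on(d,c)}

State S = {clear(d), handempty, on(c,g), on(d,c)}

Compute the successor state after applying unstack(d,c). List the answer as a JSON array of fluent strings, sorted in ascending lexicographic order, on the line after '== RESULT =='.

Compute (S \ del) ∪ add:
  pre ⊆ S: {clear(d), handempty, on(d,c)} ⊆ S  — applicable
  S \ del = {on(c,g)}
  ∪ add   = {clear(c), holding(d), on(c,g)}

== RESULT ==
["clear(c)", "holding(d)", "on(c,g)"]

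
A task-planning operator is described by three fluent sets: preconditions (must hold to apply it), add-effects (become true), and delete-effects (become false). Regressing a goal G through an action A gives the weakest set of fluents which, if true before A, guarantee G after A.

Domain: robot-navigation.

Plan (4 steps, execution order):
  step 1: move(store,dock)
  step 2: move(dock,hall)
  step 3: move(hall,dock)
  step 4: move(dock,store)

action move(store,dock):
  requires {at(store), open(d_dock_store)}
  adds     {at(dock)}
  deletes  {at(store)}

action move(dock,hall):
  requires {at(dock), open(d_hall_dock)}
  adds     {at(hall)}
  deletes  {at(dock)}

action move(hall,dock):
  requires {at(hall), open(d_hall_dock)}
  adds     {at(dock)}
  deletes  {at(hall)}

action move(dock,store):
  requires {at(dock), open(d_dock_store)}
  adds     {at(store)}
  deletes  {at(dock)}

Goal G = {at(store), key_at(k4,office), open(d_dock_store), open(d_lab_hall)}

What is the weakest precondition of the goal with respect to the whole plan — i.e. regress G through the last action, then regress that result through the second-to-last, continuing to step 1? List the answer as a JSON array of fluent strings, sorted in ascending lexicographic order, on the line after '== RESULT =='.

Regress step by step:
  through step 4 (move(dock,store)): drop {at(store)}, keep {key_at(k4,office), open(d_dock_store), open(d_lab_hall)}, require {at(dock), open(d_dock_store)}
    → {at(dock), key_at(k4,office), open(d_dock_store), open(d_lab_hall)}
  through step 3 (move(hall,dock)): drop {at(dock)}, keep {key_at(k4,office), open(d_dock_store), open(d_lab_hall)}, require {at(hall), open(d_hall_dock)}
    → {at(hall), key_at(k4,office), open(d_dock_store), open(d_hall_dock), open(d_lab_hall)}
  through step 2 (move(dock,hall)): drop {at(hall)}, keep {key_at(k4,office), open(d_dock_store), open(d_hall_dock), open(d_lab_hall)}, require {at(dock), open(d_hall_dock)}
    → {at(dock), key_at(k4,office), open(d_dock_store), open(d_hall_dock), open(d_lab_hall)}
  through step 1 (move(store,dock)): drop {at(dock)}, keep {key_at(k4,office), open(d_dock_store), open(d_hall_dock), open(d_lab_hall)}, require {at(store), open(d_dock_store)}
    → {at(store), key_at(k4,office), open(d_dock_store), open(d_hall_dock), open(d_lab_hall)}

== RESULT ==
["at(store)", "key_at(k4,office)", "open(d_dock_store)", "open(d_hall_dock)", "open(d_lab_hall)"]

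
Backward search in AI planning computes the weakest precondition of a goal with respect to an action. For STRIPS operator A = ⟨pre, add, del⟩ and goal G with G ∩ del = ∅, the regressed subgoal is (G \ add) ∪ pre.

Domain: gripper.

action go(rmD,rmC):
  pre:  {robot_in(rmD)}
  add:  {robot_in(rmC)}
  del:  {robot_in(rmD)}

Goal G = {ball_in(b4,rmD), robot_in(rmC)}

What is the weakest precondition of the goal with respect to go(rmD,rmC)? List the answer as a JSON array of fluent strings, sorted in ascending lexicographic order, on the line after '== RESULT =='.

Regress:
  G ∩ del = {}  (empty — regression defined)
  G \ add = {ball_in(b4,rmD), robot_in(rmC)} \ {robot_in(rmC)} = {ball_in(b4,rmD)}
  ∪ pre   = {ball_in(b4,rmD)} ∪ {robot_in(rmD)}
          = {ball_in(b4,rmD), robot_in(rmD)}

== RESULT ==
["ball_in(b4,rmD)", "robot_in(rmD)"]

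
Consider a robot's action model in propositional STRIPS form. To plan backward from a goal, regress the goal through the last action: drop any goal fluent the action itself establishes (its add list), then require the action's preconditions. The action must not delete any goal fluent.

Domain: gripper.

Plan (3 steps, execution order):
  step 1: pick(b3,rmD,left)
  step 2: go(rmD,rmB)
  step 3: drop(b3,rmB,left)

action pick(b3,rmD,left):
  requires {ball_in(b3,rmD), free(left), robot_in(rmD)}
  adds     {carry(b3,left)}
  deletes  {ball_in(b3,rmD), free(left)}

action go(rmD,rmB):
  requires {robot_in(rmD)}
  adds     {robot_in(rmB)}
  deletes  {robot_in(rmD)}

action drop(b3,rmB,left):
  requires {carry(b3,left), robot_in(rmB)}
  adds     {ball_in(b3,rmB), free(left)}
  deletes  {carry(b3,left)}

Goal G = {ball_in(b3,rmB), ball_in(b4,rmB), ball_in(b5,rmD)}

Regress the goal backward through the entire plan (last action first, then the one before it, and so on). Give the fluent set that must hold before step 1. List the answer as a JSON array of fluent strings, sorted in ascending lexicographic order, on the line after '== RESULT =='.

Work backward from the goal:
  through step 3 (drop(b3,rmB,left)): drop {ball_in(b3,rmB)}, keep {ball_in(b4,rmB), ball_in(b5,rmD)}, require {carry(b3,left), robot_in(rmB)}
    → {ball_in(b4,rmB), ball_in(b5,rmD), carry(b3,left), robot_in(rmB)}
  through step 2 (go(rmD,rmB)): drop {robot_in(rmB)}, keep {ball_in(b4,rmB), ball_in(b5,rmD), carry(b3,left)}, require {robot_in(rmD)}
    → {ball_in(b4,rmB), ball_in(b5,rmD), carry(b3,left), robot_in(rmD)}
  through step 1 (pick(b3,rmD,left)): drop {carry(b3,left)}, keep {ball_in(b4,rmB), ball_in(b5,rmD), robot_in(rmD)}, require {ball_in(b3,rmD), free(left), robot_in(rmD)}
    → {ball_in(b3,rmD), ball_in(b4,rmB), ball_in(b5,rmD), free(left), robot_in(rmD)}

== RESULT ==
["ball_in(b3,rmD)", "ball_in(b4,rmB)", "ball_in(b5,rmD)", "free(left)", "robot_in(rmD)"]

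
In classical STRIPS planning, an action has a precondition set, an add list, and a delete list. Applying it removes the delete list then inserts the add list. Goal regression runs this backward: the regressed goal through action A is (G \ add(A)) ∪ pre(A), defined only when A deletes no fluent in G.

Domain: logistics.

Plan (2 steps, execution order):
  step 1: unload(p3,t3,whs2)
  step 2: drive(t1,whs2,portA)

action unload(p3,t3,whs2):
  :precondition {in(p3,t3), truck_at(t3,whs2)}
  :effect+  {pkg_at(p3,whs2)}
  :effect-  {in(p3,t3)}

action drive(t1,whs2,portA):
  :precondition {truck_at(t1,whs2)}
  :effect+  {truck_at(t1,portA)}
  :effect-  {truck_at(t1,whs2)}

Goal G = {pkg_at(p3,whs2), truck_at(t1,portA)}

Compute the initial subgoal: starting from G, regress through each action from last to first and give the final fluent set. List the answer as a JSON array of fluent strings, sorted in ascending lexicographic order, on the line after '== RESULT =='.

Work backward from the goal:
  through step 2 (drive(t1,whs2,portA)): drop {truck_at(t1,portA)}, keep {pkg_at(p3,whs2)}, require {truck_at(t1,whs2)}
    → {pkg_at(p3,whs2), truck_at(t1,whs2)}
  through step 1 (unload(p3,t3,whs2)): drop {pkg_at(p3,whs2)}, keep {truck_at(t1,whs2)}, require {in(p3,t3), truck_at(t3,whs2)}
    → {in(p3,t3), truck_at(t1,whs2), truck_at(t3,whs2)}

== RESULT ==
["in(p3,t3)", "truck_at(t1,whs2)", "truck_at(t3,whs2)"]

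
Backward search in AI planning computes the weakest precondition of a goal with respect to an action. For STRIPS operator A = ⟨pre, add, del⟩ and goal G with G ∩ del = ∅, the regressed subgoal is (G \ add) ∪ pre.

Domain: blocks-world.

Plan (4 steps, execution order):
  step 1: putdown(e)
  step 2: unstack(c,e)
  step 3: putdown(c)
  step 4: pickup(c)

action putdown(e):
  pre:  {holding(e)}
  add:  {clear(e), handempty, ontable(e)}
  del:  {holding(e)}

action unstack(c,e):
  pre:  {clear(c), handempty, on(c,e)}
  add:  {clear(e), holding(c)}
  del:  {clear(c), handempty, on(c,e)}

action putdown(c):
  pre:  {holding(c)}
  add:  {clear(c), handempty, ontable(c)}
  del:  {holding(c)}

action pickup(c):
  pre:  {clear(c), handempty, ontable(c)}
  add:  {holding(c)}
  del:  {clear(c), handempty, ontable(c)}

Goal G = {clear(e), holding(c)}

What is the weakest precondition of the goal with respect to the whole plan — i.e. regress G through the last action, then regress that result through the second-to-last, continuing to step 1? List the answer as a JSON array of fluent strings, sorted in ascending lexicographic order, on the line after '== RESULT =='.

Regress step by step:
  through step 4 (pickup(c)): drop {holding(c)}, keep {clear(e)}, require {clear(c), handempty, ontable(c)}
    → {clear(c), clear(e), handempty, ontable(c)}
  through step 3 (putdown(c)): drop {clear(c), handempty, ontable(c)}, keep {clear(e)}, require {holding(c)}
    → {clear(e), holding(c)}
  through step 2 (unstack(c,e)): drop {clear(e), holding(c)}, keep {}, require {clear(c), handempty, on(c,e)}
    → {clear(c), handempty, on(c,e)}
  through step 1 (putdown(e)): drop {handempty}, keep {clear(c), on(c,e)}, require {holding(e)}
    → {clear(c), holding(e), on(c,e)}

== RESULT ==
["clear(c)", "holding(e)", "on(c,e)"]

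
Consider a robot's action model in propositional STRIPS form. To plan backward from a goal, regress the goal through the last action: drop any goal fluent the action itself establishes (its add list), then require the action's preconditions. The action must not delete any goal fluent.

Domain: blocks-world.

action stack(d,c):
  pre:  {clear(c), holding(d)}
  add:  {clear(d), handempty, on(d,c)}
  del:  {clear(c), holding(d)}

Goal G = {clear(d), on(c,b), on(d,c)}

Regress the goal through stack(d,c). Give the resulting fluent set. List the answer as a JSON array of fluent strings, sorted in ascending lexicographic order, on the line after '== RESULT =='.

Regress:
  G ∩ del = {}  (empty — regression defined)
  G \ add = {clear(d), on(c,b), on(d,c)} \ {clear(d), handempty, on(d,c)} = {on(c,b)}
  ∪ pre   = {on(c,b)} ∪ {clear(c), holding(d)}
          = {clear(c), holding(d), on(c,b)}

== RESULT ==
["clear(c)", "holding(d)", "on(c,b)"]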